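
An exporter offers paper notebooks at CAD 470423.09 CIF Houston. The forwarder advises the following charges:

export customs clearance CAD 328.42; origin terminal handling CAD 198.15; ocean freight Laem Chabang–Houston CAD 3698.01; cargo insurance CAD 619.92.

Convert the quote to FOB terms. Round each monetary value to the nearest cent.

Not relevant to the conversion: export clearance, origin terminal — on the seller under both CIF and FOB; already in the CIF price and stays in the FOB price.
From CIF to FOB, the seller no longer bears: freight, insurance.
FOB price = 470423.09 − 3698.01 − 619.92 = 466105.16

FOB price: CAD 466105.16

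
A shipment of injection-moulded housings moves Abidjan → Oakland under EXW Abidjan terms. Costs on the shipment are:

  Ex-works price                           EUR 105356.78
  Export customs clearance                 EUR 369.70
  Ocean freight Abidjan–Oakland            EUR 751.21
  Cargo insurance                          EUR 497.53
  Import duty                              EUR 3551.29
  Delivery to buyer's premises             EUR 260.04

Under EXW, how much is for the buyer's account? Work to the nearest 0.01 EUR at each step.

EXW: the seller makes goods available at their premises; the buyer bears all onward costs.
Seller's account: goods 105356.78 = 105356.78
Buyer's account: export clearance 369.70 + freight 751.21 + insurance 497.53 + duty 3551.29 + delivery 260.04 = 5429.77

Buyer's account: EUR 5429.77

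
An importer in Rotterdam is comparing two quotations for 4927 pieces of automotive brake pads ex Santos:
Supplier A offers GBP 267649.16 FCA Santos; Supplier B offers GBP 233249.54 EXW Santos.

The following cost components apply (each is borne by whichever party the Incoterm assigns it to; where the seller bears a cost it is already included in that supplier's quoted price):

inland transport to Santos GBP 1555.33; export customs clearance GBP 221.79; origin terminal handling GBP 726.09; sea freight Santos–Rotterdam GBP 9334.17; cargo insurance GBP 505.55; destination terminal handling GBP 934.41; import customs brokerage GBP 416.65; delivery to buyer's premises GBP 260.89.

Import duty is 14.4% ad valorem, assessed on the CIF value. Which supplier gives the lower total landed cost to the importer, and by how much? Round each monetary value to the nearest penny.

Supplier B is cheaper by GBP 37320.14

Supplier A (FCA):
CIF value = FCA price + origin terminal + freight + insurance = 267649.16 + 726.09 + 9334.17 + 505.55 = 278214.97
Import duty = 278214.97 × 14.4% = 40062.96
Buyer bears (A): 726.09 + 9334.17 + 505.55 + 934.41 + 416.65 + 260.89 = 12177.76
Landed cost (A) = invoice 267649.16 + 12177.76 + duty 40062.96 = 319889.88
Supplier B (EXW):
CIF value = EXW price + inland to port + export clearance + origin terminal + freight + insurance = 233249.54 + 1555.33 + 221.79 + 726.09 + 9334.17 + 505.55 = 245592.47
Import duty = 245592.47 × 14.4% = 35365.32
Buyer bears (B): 1555.33 + 221.79 + 726.09 + 9334.17 + 505.55 + 934.41 + 416.65 + 260.89 = 13954.88
Landed cost (B) = invoice 233249.54 + 13954.88 + duty 35365.32 = 282569.74
Difference = |319889.88 − 282569.74| = 37320.14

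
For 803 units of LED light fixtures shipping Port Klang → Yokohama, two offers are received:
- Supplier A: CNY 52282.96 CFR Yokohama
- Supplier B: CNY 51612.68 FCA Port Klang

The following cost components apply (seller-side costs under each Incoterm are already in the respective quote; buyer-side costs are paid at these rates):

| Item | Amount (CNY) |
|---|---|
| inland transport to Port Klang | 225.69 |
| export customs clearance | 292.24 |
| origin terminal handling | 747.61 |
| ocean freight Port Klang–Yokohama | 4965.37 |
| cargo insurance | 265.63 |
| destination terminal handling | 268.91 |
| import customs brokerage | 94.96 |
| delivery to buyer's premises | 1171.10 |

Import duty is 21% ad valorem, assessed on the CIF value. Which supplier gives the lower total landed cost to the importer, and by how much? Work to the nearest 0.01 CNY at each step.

Supplier A (CFR):
CIF value = CFR price + insurance = 52282.96 + 265.63 = 52548.59
Import duty = 52548.59 × 21% = 11035.20
Buyer bears (A): 265.63 + 268.91 + 94.96 + 1171.10 = 1800.60
Landed cost (A) = invoice 52282.96 + 1800.60 + duty 11035.20 = 65118.76
Supplier B (FCA):
CIF value = FCA price + origin terminal + freight + insurance = 51612.68 + 747.61 + 4965.37 + 265.63 = 57591.29
Import duty = 57591.29 × 21% = 12094.17
Buyer bears (B): 747.61 + 4965.37 + 265.63 + 268.91 + 94.96 + 1171.10 = 7513.58
Landed cost (B) = invoice 51612.68 + 7513.58 + duty 12094.17 = 71220.43
Difference = |65118.76 − 71220.43| = 6101.67

Supplier A is cheaper by CNY 6101.67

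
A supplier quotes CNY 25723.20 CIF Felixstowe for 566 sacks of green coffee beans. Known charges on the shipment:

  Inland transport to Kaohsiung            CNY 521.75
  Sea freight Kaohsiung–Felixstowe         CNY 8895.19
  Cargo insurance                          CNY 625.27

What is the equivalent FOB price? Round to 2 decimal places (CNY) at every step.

Not relevant to the conversion: inland to port — on the seller under both CIF and FOB; already in the CIF price and stays in the FOB price.
From CIF to FOB, the seller no longer bears: freight, insurance.
FOB price = 25723.20 − 8895.19 − 625.27 = 16202.74

FOB price: CNY 16202.74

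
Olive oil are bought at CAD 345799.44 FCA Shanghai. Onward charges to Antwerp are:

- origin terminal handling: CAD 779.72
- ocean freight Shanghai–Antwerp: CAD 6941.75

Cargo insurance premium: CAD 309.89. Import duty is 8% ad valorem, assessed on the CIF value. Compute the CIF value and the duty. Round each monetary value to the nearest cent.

CIF = FCA price + pre-shipment costs + freight + insurance
CIF = 345799.44 + 779.72 + 6941.75 + 309.89 = 353830.80
Import duty = 353830.80 × 8% = 28306.46

CIF value: CAD 353830.80; import duty: CAD 28306.46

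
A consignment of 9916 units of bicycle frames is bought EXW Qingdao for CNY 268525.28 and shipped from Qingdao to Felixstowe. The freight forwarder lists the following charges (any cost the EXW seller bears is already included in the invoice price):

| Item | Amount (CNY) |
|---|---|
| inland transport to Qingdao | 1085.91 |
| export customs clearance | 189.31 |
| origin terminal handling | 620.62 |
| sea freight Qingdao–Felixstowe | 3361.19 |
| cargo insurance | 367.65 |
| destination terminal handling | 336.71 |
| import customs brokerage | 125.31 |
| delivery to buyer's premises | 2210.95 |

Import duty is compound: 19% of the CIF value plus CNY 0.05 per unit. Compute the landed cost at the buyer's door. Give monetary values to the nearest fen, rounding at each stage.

EXW: the seller makes goods available at their premises; the buyer bears all onward costs.
CIF value = EXW price + inland to port + export clearance + origin terminal + freight + insurance = 268525.28 + 1085.91 + 189.31 + 620.62 + 3361.19 + 367.65 = 274149.96
Ad valorem component: 274149.96 × 19% = 52088.49
Specific component: 9916 × 0.05 = 495.80
Import duty = 52088.49 + 495.80 = 52584.29
Buyer bears: inland to port 1085.91 + export clearance 189.31 + origin terminal 620.62 + freight 3361.19 + insurance 367.65 + destination terminal 336.71 + brokerage 125.31 + delivery 2210.95 + duty 52584.29 = 60881.94
Landed cost = invoice 268525.28 + 60881.94 = 329407.22

Total landed cost: CNY 329407.22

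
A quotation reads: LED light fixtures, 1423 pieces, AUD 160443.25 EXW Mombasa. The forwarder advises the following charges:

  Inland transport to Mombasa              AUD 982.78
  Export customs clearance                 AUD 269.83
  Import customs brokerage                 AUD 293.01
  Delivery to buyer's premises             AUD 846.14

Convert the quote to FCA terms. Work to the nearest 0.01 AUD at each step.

Not relevant to the conversion: delivery, brokerage — on the buyer under both terms; not part of either seller's price.
From EXW to FCA, the seller additionally bears: inland to port, export clearance.
FCA price = 160443.25 + 982.78 + 269.83 = 161695.86

FCA price: AUD 161695.86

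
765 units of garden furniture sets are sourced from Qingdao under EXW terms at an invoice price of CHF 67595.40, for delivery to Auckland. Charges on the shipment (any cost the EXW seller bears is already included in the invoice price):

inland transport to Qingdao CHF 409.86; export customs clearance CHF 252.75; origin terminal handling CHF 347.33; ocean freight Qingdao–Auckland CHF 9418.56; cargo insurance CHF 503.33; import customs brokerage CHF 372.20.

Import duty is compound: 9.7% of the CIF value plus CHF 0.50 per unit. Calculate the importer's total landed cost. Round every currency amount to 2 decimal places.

Total landed cost: CHF 86899.07

EXW: the seller makes goods available at their premises; the buyer bears all onward costs.
CIF value = EXW price + inland to port + export clearance + origin terminal + freight + insurance = 67595.40 + 409.86 + 252.75 + 347.33 + 9418.56 + 503.33 = 78527.23
Ad valorem component: 78527.23 × 9.7% = 7617.14
Specific component: 765 × 0.50 = 382.50
Import duty = 7617.14 + 382.50 = 7999.64
Buyer bears: inland to port 409.86 + export clearance 252.75 + origin terminal 347.33 + freight 9418.56 + insurance 503.33 + brokerage 372.20 + duty 7999.64 = 19303.67
Landed cost = invoice 67595.40 + 19303.67 = 86899.07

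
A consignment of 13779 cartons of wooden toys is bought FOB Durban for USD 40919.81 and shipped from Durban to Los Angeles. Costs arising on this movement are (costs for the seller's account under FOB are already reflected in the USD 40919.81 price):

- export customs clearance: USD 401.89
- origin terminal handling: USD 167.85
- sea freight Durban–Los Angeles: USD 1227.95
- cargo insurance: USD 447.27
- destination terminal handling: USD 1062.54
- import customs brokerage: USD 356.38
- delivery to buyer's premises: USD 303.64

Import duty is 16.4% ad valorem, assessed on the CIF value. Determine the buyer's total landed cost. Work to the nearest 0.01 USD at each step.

FOB: the seller bears costs until goods are on board at the origin port; the buyer bears freight, insurance and all costs thereafter.
Already in the invoice (seller's account under FOB): export clearance, origin terminal — exclude.
CIF value = FOB price + freight + insurance = 40919.81 + 1227.95 + 447.27 = 42595.03
Import duty = 42595.03 × 16.4% = 6985.58
Buyer bears: freight 1227.95 + insurance 447.27 + destination terminal 1062.54 + brokerage 356.38 + delivery 303.64 + duty 6985.58 = 10383.36
Landed cost = invoice 40919.81 + 10383.36 = 51303.17

Total landed cost: USD 51303.17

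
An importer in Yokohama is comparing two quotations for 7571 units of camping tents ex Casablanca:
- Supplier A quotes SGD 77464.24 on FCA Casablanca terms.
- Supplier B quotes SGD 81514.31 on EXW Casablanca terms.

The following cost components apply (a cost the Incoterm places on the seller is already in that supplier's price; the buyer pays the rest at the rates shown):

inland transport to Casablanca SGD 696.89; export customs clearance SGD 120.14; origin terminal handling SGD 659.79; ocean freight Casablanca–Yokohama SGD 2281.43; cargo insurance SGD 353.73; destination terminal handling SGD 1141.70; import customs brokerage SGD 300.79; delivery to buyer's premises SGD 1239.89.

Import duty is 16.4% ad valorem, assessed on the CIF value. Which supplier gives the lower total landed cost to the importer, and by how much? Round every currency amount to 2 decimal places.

Supplier A (FCA):
CIF value = FCA price + origin terminal + freight + insurance = 77464.24 + 659.79 + 2281.43 + 353.73 = 80759.19
Import duty = 80759.19 × 16.4% = 13244.51
Buyer bears (A): 659.79 + 2281.43 + 353.73 + 1141.70 + 300.79 + 1239.89 = 5977.33
Landed cost (A) = invoice 77464.24 + 5977.33 + duty 13244.51 = 96686.08
Supplier B (EXW):
CIF value = EXW price + inland to port + export clearance + origin terminal + freight + insurance = 81514.31 + 696.89 + 120.14 + 659.79 + 2281.43 + 353.73 = 85626.29
Import duty = 85626.29 × 16.4% = 14042.71
Buyer bears (B): 696.89 + 120.14 + 659.79 + 2281.43 + 353.73 + 1141.70 + 300.79 + 1239.89 = 6794.36
Landed cost (B) = invoice 81514.31 + 6794.36 + duty 14042.71 = 102351.38
Difference = |96686.08 − 102351.38| = 5665.30

Supplier A is cheaper by SGD 5665.30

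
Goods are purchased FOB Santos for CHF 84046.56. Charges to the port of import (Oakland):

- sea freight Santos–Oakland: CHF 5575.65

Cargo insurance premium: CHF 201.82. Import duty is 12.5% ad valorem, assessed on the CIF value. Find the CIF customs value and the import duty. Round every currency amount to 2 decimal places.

CIF = FOB price + freight + insurance
CIF = 84046.56 + 5575.65 + 201.82 = 89824.03
Import duty = 89824.03 × 12.5% = 11228.00

CIF value: CHF 89824.03; import duty: CHF 11228.00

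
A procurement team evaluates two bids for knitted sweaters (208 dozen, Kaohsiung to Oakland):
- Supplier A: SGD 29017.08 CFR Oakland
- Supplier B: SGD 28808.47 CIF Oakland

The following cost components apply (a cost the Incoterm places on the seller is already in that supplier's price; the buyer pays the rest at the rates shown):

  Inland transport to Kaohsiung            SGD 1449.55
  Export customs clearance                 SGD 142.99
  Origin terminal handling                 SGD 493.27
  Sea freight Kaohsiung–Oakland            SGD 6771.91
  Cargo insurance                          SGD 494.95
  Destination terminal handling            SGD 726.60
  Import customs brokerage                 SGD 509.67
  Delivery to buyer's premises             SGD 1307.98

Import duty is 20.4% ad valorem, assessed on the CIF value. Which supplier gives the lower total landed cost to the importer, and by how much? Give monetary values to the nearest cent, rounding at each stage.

Supplier A (CFR):
CIF value = CFR price + insurance = 29017.08 + 494.95 = 29512.03
Import duty = 29512.03 × 20.4% = 6020.45
Buyer bears (A): 494.95 + 726.60 + 509.67 + 1307.98 = 3039.20
Landed cost (A) = invoice 29017.08 + 3039.20 + duty 6020.45 = 38076.73
Supplier B (CIF):
The CIF price already equals the CIF value: 28808.47
Import duty = 28808.47 × 20.4% = 5876.93
Buyer bears (B): 726.60 + 509.67 + 1307.98 = 2544.25
Landed cost (B) = invoice 28808.47 + 2544.25 + duty 5876.93 = 37229.65
Difference = |38076.73 − 37229.65| = 847.08

Supplier B is cheaper by SGD 847.08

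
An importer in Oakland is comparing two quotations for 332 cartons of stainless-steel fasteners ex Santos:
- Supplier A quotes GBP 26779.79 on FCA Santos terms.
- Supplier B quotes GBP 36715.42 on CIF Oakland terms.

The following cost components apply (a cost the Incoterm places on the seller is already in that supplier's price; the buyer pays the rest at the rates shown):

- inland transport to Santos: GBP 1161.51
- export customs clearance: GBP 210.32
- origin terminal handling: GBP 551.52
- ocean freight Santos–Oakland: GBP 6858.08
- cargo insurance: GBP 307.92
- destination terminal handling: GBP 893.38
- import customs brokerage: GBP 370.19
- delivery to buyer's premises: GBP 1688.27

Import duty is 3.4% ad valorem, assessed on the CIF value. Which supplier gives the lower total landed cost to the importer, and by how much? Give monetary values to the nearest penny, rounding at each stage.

Supplier A (FCA):
CIF value = FCA price + origin terminal + freight + insurance = 26779.79 + 551.52 + 6858.08 + 307.92 = 34497.31
Import duty = 34497.31 × 3.4% = 1172.91
Buyer bears (A): 551.52 + 6858.08 + 307.92 + 893.38 + 370.19 + 1688.27 = 10669.36
Landed cost (A) = invoice 26779.79 + 10669.36 + duty 1172.91 = 38622.06
Supplier B (CIF):
The CIF price already equals the CIF value: 36715.42
Import duty = 36715.42 × 3.4% = 1248.32
Buyer bears (B): 893.38 + 370.19 + 1688.27 = 2951.84
Landed cost (B) = invoice 36715.42 + 2951.84 + duty 1248.32 = 40915.58
Difference = |38622.06 − 40915.58| = 2293.52

Supplier A is cheaper by GBP 2293.52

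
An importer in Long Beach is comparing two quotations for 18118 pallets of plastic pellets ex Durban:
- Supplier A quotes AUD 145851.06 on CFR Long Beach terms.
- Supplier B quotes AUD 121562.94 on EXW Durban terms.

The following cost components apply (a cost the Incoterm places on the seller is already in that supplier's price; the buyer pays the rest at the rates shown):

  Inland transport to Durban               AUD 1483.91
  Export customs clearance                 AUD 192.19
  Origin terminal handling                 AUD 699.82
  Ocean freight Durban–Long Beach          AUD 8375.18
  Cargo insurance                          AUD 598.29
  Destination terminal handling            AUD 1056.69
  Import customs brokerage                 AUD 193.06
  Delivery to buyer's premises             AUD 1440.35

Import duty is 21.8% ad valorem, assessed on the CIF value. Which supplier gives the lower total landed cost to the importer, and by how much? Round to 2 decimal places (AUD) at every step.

Supplier A (CFR):
CIF value = CFR price + insurance = 145851.06 + 598.29 = 146449.35
Import duty = 146449.35 × 21.8% = 31925.96
Buyer bears (A): 598.29 + 1056.69 + 193.06 + 1440.35 = 3288.39
Landed cost (A) = invoice 145851.06 + 3288.39 + duty 31925.96 = 181065.41
Supplier B (EXW):
CIF value = EXW price + inland to port + export clearance + origin terminal + freight + insurance = 121562.94 + 1483.91 + 192.19 + 699.82 + 8375.18 + 598.29 = 132912.33
Import duty = 132912.33 × 21.8% = 28974.89
Buyer bears (B): 1483.91 + 192.19 + 699.82 + 8375.18 + 598.29 + 1056.69 + 193.06 + 1440.35 = 14039.49
Landed cost (B) = invoice 121562.94 + 14039.49 + duty 28974.89 = 164577.32
Difference = |181065.41 − 164577.32| = 16488.09

Supplier B is cheaper by AUD 16488.09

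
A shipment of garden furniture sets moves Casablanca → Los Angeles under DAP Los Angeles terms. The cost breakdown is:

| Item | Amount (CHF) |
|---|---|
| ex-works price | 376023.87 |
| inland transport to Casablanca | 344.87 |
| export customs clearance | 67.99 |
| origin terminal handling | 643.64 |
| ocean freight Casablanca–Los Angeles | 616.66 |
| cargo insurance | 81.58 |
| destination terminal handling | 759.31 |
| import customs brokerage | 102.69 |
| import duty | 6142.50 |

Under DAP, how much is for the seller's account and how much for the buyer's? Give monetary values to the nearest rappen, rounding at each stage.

DAP: the seller bears all costs to the named destination except import duty and clearance.
Seller's account: goods 376023.87 + inland to port 344.87 + export clearance 67.99 + origin terminal 643.64 + freight 616.66 + insurance 81.58 + destination terminal 759.31 = 378537.92
Buyer's account: brokerage 102.69 + duty 6142.50 = 6245.19

Seller: CHF 378537.92; buyer: CHF 6245.19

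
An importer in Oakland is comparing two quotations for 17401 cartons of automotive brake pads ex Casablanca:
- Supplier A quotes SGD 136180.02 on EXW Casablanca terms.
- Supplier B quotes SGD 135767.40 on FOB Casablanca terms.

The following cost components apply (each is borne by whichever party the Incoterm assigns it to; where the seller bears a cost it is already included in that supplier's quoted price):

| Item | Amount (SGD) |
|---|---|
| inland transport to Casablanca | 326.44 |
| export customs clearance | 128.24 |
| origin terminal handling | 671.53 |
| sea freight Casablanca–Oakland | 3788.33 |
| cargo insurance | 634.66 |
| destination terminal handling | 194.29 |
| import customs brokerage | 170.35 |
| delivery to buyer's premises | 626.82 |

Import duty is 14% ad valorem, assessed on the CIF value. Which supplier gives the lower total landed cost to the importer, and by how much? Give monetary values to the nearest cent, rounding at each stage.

Supplier B is cheaper by SGD 1754.27

Supplier A (EXW):
CIF value = EXW price + inland to port + export clearance + origin terminal + freight + insurance = 136180.02 + 326.44 + 128.24 + 671.53 + 3788.33 + 634.66 = 141729.22
Import duty = 141729.22 × 14% = 19842.09
Buyer bears (A): 326.44 + 128.24 + 671.53 + 3788.33 + 634.66 + 194.29 + 170.35 + 626.82 = 6540.66
Landed cost (A) = invoice 136180.02 + 6540.66 + duty 19842.09 = 162562.77
Supplier B (FOB):
CIF value = FOB price + freight + insurance = 135767.40 + 3788.33 + 634.66 = 140190.39
Import duty = 140190.39 × 14% = 19626.65
Buyer bears (B): 3788.33 + 634.66 + 194.29 + 170.35 + 626.82 = 5414.45
Landed cost (B) = invoice 135767.40 + 5414.45 + duty 19626.65 = 160808.50
Difference = |162562.77 − 160808.50| = 1754.27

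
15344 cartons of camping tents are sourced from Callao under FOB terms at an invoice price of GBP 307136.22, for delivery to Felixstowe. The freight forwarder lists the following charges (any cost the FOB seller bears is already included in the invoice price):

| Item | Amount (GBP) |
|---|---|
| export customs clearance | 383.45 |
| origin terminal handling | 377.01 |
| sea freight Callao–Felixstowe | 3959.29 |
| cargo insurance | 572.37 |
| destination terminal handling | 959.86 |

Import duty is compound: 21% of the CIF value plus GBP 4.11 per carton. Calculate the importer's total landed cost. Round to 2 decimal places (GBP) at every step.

Total landed cost: GBP 441141.83

FOB: the seller bears costs until goods are on board at the origin port; the buyer bears freight, insurance and all costs thereafter.
Already in the invoice (seller's account under FOB): export clearance, origin terminal — exclude.
CIF value = FOB price + freight + insurance = 307136.22 + 3959.29 + 572.37 = 311667.88
Ad valorem component: 311667.88 × 21% = 65450.25
Specific component: 15344 × 4.11 = 63063.84
Import duty = 65450.25 + 63063.84 = 128514.09
Buyer bears: freight 3959.29 + insurance 572.37 + destination terminal 959.86 + duty 128514.09 = 134005.61
Landed cost = invoice 307136.22 + 134005.61 = 441141.83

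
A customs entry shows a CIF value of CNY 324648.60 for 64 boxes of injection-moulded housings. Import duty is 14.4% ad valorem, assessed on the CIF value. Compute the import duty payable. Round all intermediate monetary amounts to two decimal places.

Import duty = 324648.60 × 14.4% = 46749.40

Import duty: CNY 46749.40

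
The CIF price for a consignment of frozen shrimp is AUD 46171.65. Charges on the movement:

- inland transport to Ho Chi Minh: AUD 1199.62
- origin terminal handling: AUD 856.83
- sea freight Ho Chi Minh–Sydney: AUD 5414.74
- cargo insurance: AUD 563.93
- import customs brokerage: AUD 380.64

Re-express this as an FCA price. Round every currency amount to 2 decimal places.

FCA price: AUD 39336.15

Not relevant to the conversion: inland to port — on the seller under both CIF and FCA; already in the CIF price and stays in the FCA price. brokerage — on the buyer under both terms; not part of either seller's price.
From CIF to FCA, the seller no longer bears: origin terminal, freight, insurance.
FCA price = 46171.65 − 856.83 − 5414.74 − 563.93 = 39336.15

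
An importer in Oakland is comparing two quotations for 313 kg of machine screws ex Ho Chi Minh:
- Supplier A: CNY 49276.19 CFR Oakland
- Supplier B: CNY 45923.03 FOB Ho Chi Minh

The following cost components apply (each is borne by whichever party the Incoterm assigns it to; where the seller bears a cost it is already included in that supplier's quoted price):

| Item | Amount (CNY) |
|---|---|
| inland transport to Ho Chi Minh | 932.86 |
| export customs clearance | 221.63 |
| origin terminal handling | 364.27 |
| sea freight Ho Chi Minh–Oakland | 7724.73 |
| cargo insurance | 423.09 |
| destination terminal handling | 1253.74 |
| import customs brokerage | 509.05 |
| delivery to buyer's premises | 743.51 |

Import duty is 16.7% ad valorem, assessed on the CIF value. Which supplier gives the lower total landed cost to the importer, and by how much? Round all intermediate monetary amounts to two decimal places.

Supplier A (CFR):
CIF value = CFR price + insurance = 49276.19 + 423.09 = 49699.28
Import duty = 49699.28 × 16.7% = 8299.78
Buyer bears (A): 423.09 + 1253.74 + 509.05 + 743.51 = 2929.39
Landed cost (A) = invoice 49276.19 + 2929.39 + duty 8299.78 = 60505.36
Supplier B (FOB):
CIF value = FOB price + freight + insurance = 45923.03 + 7724.73 + 423.09 = 54070.85
Import duty = 54070.85 × 16.7% = 9029.83
Buyer bears (B): 7724.73 + 423.09 + 1253.74 + 509.05 + 743.51 = 10654.12
Landed cost (B) = invoice 45923.03 + 10654.12 + duty 9029.83 = 65606.98
Difference = |60505.36 − 65606.98| = 5101.62

Supplier A is cheaper by CNY 5101.62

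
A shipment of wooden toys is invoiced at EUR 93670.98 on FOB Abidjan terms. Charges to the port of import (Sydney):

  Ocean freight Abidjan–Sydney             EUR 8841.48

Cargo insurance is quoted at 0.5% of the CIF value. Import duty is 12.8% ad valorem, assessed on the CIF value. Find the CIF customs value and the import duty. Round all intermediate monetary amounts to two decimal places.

CIF value: EUR 103027.60; import duty: EUR 13187.53

Let C be the CIF value. C = FOB price + freight + 0.5% × C
C − 0.5% × C = 93670.98 + 8841.48
0.995 × C = 102512.46
C = 102512.46 / 0.995 = 103027.60
Insurance premium = 0.5% × 103027.60 = 515.14
Import duty = 103027.60 × 12.8% = 13187.53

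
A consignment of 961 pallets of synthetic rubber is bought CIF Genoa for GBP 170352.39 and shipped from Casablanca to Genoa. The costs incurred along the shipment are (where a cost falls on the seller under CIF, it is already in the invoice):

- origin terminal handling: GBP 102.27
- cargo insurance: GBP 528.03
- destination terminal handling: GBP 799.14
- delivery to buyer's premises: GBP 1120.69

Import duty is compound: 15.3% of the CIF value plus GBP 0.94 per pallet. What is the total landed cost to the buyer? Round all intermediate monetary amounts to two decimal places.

CIF: the seller pays costs through ocean freight and marine insurance to the destination port.
Already in the invoice (seller's account under CIF): origin terminal, insurance — exclude.
The CIF price already equals the CIF value: 170352.39
Ad valorem component: 170352.39 × 15.3% = 26063.92
Specific component: 961 × 0.94 = 903.34
Import duty = 26063.92 + 903.34 = 26967.26
Buyer bears: destination terminal 799.14 + delivery 1120.69 + duty 26967.26 = 28887.09
Landed cost = invoice 170352.39 + 28887.09 = 199239.48

Total landed cost: GBP 199239.48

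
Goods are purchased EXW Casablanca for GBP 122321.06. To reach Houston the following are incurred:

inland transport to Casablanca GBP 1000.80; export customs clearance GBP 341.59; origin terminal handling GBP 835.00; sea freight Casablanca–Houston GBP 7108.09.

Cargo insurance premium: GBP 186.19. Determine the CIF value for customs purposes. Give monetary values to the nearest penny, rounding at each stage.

CIF = EXW price + pre-shipment costs + freight + insurance
CIF = 122321.06 + 1000.80 + 341.59 + 835.00 + 7108.09 + 186.19 = 131792.73

CIF value: GBP 131792.73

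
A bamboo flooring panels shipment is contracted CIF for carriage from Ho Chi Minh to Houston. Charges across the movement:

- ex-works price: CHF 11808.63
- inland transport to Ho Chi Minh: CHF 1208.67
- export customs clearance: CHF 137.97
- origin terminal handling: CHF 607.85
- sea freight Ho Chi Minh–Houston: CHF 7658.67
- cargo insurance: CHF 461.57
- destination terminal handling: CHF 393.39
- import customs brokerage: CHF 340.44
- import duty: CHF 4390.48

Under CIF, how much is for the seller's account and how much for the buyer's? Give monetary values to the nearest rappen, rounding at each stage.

CIF: the seller pays costs through ocean freight and marine insurance to the destination port.
Seller's account: goods 11808.63 + inland to port 1208.67 + export clearance 137.97 + origin terminal 607.85 + freight 7658.67 + insurance 461.57 = 21883.36
Buyer's account: destination terminal 393.39 + brokerage 340.44 + duty 4390.48 = 5124.31

Seller: CHF 21883.36; buyer: CHF 5124.31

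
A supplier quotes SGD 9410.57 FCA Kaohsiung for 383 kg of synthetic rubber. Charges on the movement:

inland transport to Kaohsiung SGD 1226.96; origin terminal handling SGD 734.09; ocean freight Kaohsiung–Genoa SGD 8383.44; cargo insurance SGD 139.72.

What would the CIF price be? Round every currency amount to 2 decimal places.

CIF price: SGD 18667.82

Not relevant to the conversion: inland to port — on the seller under both FCA and CIF; already in the FCA price and stays in the CIF price.
From FCA to CIF, the seller additionally bears: origin terminal, freight, insurance.
CIF price = 9410.57 + 734.09 + 8383.44 + 139.72 = 18667.82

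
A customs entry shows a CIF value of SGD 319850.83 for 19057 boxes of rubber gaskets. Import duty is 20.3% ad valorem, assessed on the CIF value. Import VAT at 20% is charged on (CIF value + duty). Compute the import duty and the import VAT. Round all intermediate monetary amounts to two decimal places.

Import duty = 319850.83 × 20.3% = 64929.72
VAT base = CIF + duty = 319850.83 + 64929.72 = 384780.55
Import VAT = 384780.55 × 20% = 76956.11

Import duty: SGD 64929.72; import VAT: SGD 76956.11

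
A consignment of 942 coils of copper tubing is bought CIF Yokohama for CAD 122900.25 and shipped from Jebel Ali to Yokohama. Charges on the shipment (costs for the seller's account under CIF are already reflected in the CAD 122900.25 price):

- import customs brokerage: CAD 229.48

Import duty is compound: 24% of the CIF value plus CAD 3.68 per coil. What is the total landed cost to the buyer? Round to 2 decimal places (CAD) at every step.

CIF: the seller pays costs through ocean freight and marine insurance to the destination port.
The CIF price already equals the CIF value: 122900.25
Ad valorem component: 122900.25 × 24% = 29496.06
Specific component: 942 × 3.68 = 3466.56
Import duty = 29496.06 + 3466.56 = 32962.62
Buyer bears: brokerage 229.48 + duty 32962.62 = 33192.10
Landed cost = invoice 122900.25 + 33192.10 = 156092.35

Total landed cost: CAD 156092.35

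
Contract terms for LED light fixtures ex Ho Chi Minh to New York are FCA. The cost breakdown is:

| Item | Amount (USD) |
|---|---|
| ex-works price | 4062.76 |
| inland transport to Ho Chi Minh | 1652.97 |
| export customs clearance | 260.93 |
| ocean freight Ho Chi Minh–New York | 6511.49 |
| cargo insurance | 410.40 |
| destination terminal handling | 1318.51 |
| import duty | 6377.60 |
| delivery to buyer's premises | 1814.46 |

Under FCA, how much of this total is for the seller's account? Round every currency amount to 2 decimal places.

Seller's account: USD 5976.66

FCA: the seller delivers export-cleared goods to the carrier; the buyer bears costs from that point.
Seller's account: goods 4062.76 + inland to port 1652.97 + export clearance 260.93 = 5976.66
Buyer's account: freight 6511.49 + insurance 410.40 + destination terminal 1318.51 + duty 6377.60 + delivery 1814.46 = 16432.46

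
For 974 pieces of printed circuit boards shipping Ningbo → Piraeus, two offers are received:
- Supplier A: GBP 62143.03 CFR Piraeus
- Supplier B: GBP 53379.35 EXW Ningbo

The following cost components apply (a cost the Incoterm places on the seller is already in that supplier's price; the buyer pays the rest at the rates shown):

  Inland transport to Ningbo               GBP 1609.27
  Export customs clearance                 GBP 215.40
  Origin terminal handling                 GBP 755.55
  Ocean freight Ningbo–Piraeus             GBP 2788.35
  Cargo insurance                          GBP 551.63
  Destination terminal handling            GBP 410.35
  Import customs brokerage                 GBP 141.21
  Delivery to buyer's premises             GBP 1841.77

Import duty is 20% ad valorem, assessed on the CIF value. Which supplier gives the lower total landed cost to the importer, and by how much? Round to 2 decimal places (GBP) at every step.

Supplier B is cheaper by GBP 4074.13

Supplier A (CFR):
CIF value = CFR price + insurance = 62143.03 + 551.63 = 62694.66
Import duty = 62694.66 × 20% = 12538.93
Buyer bears (A): 551.63 + 410.35 + 141.21 + 1841.77 = 2944.96
Landed cost (A) = invoice 62143.03 + 2944.96 + duty 12538.93 = 77626.92
Supplier B (EXW):
CIF value = EXW price + inland to port + export clearance + origin terminal + freight + insurance = 53379.35 + 1609.27 + 215.40 + 755.55 + 2788.35 + 551.63 = 59299.55
Import duty = 59299.55 × 20% = 11859.91
Buyer bears (B): 1609.27 + 215.40 + 755.55 + 2788.35 + 551.63 + 410.35 + 141.21 + 1841.77 = 8313.53
Landed cost (B) = invoice 53379.35 + 8313.53 + duty 11859.91 = 73552.79
Difference = |77626.92 − 73552.79| = 4074.13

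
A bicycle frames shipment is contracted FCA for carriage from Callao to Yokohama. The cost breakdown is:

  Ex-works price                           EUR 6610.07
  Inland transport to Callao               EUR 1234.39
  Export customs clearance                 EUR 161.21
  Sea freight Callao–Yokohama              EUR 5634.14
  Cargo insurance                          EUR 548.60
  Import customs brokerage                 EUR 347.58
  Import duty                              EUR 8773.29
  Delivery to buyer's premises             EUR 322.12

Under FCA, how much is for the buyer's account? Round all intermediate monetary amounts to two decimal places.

Buyer's account: EUR 15625.73

FCA: the seller delivers export-cleared goods to the carrier; the buyer bears costs from that point.
Seller's account: goods 6610.07 + inland to port 1234.39 + export clearance 161.21 = 8005.67
Buyer's account: freight 5634.14 + insurance 548.60 + brokerage 347.58 + duty 8773.29 + delivery 322.12 = 15625.73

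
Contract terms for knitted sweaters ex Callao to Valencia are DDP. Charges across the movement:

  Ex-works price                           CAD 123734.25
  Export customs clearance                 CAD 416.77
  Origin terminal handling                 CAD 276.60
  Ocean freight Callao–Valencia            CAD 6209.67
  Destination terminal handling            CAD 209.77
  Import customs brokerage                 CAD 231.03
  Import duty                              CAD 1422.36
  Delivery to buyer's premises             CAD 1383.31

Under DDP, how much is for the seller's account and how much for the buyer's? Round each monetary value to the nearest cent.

DDP: the seller bears all costs including import duty.
Seller's account: goods 123734.25 + export clearance 416.77 + origin terminal 276.60 + freight 6209.67 + destination terminal 209.77 + brokerage 231.03 + duty 1422.36 + delivery 1383.31 = 133883.76
Buyer's account: 0.00

Seller: CAD 133883.76; buyer: CAD 0.00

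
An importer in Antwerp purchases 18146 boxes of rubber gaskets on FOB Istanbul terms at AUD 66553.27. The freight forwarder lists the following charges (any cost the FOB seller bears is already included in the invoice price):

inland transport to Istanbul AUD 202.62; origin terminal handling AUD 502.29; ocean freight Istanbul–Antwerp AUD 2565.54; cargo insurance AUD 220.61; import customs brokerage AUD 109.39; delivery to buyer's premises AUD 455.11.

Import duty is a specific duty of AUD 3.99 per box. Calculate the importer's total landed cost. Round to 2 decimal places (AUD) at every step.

Total landed cost: AUD 142306.46

FOB: the seller bears costs until goods are on board at the origin port; the buyer bears freight, insurance and all costs thereafter.
Already in the invoice (seller's account under FOB): inland to port, origin terminal — exclude.
CIF value = FOB price + freight + insurance = 66553.27 + 2565.54 + 220.61 = 69339.42
Import duty = 18146 × 3.99 = 72402.54
Buyer bears: freight 2565.54 + insurance 220.61 + brokerage 109.39 + delivery 455.11 + duty 72402.54 = 75753.19
Landed cost = invoice 66553.27 + 75753.19 = 142306.46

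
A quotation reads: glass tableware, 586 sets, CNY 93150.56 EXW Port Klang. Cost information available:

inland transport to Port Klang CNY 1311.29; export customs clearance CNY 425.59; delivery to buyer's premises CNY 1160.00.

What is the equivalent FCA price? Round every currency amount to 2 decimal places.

FCA price: CNY 94887.44

Not relevant to the conversion: delivery — on the buyer under both terms; not part of either seller's price.
From EXW to FCA, the seller additionally bears: inland to port, export clearance.
FCA price = 93150.56 + 1311.29 + 425.59 = 94887.44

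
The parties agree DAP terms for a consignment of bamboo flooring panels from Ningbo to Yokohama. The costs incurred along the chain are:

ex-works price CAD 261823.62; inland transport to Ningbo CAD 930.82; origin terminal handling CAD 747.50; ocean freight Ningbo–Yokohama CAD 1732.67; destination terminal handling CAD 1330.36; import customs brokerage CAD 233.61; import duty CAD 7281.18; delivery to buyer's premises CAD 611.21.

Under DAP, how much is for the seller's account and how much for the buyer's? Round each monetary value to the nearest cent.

Seller: CAD 267176.18; buyer: CAD 7514.79

DAP: the seller bears all costs to the named destination except import duty and clearance.
Seller's account: goods 261823.62 + inland to port 930.82 + origin terminal 747.50 + freight 1732.67 + destination terminal 1330.36 + delivery 611.21 = 267176.18
Buyer's account: brokerage 233.61 + duty 7281.18 = 7514.79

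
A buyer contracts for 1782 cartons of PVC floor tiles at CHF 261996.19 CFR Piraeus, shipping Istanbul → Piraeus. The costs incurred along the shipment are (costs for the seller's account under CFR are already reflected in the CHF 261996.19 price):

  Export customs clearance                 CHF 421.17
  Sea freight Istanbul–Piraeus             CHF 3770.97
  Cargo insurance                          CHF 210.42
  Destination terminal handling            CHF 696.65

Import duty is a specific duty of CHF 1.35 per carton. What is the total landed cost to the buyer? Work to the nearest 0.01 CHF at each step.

CFR: the seller pays costs through ocean freight to the destination port, but not insurance.
Already in the invoice (seller's account under CFR): export clearance, freight — exclude.
CIF value = CFR price + insurance = 261996.19 + 210.42 = 262206.61
Import duty = 1782 × 1.35 = 2405.70
Buyer bears: insurance 210.42 + destination terminal 696.65 + duty 2405.70 = 3312.77
Landed cost = invoice 261996.19 + 3312.77 = 265308.96

Total landed cost: CHF 265308.96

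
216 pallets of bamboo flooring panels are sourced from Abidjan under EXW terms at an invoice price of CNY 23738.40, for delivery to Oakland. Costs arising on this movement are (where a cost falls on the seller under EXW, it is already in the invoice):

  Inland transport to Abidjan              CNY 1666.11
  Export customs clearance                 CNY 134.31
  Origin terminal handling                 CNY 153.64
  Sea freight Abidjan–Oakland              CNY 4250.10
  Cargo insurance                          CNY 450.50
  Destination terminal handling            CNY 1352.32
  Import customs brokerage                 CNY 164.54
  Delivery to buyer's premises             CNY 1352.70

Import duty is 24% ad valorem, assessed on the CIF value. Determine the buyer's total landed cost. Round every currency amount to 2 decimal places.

EXW: the seller makes goods available at their premises; the buyer bears all onward costs.
CIF value = EXW price + inland to port + export clearance + origin terminal + freight + insurance = 23738.40 + 1666.11 + 134.31 + 153.64 + 4250.10 + 450.50 = 30393.06
Import duty = 30393.06 × 24% = 7294.33
Buyer bears: inland to port 1666.11 + export clearance 134.31 + origin terminal 153.64 + freight 4250.10 + insurance 450.50 + destination terminal 1352.32 + brokerage 164.54 + delivery 1352.70 + duty 7294.33 = 16818.55
Landed cost = invoice 23738.40 + 16818.55 = 40556.95

Total landed cost: CNY 40556.95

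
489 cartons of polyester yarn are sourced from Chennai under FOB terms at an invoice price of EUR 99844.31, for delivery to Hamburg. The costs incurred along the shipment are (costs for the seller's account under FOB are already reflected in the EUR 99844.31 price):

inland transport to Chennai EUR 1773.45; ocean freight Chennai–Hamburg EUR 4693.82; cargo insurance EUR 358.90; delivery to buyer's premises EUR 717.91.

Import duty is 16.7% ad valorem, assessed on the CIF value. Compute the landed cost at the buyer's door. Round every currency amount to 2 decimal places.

FOB: the seller bears costs until goods are on board at the origin port; the buyer bears freight, insurance and all costs thereafter.
Already in the invoice (seller's account under FOB): inland to port — exclude.
CIF value = FOB price + freight + insurance = 99844.31 + 4693.82 + 358.90 = 104897.03
Import duty = 104897.03 × 16.7% = 17517.80
Buyer bears: freight 4693.82 + insurance 358.90 + delivery 717.91 + duty 17517.80 = 23288.43
Landed cost = invoice 99844.31 + 23288.43 = 123132.74

Total landed cost: EUR 123132.74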